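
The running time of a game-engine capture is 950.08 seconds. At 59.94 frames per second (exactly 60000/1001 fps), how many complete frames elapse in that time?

56947 frames

Frames = 950.08 × 60000/1001 = 57004800/1001 ≈ 56947.8521.
Complete frames: 56947.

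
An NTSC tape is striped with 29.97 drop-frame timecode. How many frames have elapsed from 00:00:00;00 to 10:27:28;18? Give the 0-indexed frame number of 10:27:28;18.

1128328

Complete 10-minute blocks: 62, each 17982 frames → 1114884.
Remaining 7 whole minutes in the current block: 1800 + 6 × 1798 = 12588 frames.
Within the current minute: 28 × 30 + 18 − 2 = 856 (labels ;00/;01 skipped at this minute). Total = 1114884 + 12588 + 856 = 1128328.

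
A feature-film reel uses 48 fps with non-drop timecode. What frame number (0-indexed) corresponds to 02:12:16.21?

Total seconds to the label: (2 × 3600 + 12 × 60 + 16) = 7936.
Frame index = 7936 × 48 + 21 = 380949.

380949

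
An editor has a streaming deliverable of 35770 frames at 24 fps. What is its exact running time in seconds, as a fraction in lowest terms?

17885/12 seconds

Running time = 35770 ÷ (24) = 35770 × 1/24 = 17885/12 s.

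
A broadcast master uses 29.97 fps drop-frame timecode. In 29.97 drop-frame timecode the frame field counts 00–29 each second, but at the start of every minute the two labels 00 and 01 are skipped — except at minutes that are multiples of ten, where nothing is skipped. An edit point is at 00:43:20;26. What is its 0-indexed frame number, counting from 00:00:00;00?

77948

Complete 10-minute blocks: 4, each 17982 frames → 71928.
Remaining 3 whole minutes in the current block: 1800 + 2 × 1798 = 5396 frames.
Within the current minute: 20 × 30 + 26 − 2 = 624 (labels ;00/;01 skipped at this minute). Total = 71928 + 5396 + 624 = 77948.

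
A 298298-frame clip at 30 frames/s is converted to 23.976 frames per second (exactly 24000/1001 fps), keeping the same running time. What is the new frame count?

Target frames = source frames × (target rate / source rate) = 298298 × (24000/1001)/(30) = 298298 × 800/1001 = 238400.

238400 frames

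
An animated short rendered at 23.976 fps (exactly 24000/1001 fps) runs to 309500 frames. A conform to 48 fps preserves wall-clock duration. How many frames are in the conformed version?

619619 frames

Target frames = source frames × (target rate / source rate) = 309500 × (48)/(24000/1001) = 309500 × 1001/500 = 619619.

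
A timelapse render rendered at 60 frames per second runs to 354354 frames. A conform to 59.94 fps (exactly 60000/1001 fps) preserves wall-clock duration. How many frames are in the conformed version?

354000 frames

Target frames = source frames × (target rate / source rate) = 354354 × (60000/1001)/(60) = 354354 × 1000/1001 = 354000.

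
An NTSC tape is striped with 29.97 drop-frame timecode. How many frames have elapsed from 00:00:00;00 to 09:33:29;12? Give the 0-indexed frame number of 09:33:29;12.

As if non-drop at 30 labels/s: (9 × 3600 + 33 × 60 + 29) × 30 + 12 = 1032282.
Minute boundaries passed: 573; those not divisible by 10: 573 − 57 = 516; dropped labels = 2 × 516 = 1032.
Actual frame index = 1032282 − 1032 = 1031250.

1031250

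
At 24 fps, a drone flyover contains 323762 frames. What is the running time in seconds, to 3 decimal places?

13490.083 seconds

Running time = 323762 × 1/24 = 161881/12 s ≈ 13490.083 s.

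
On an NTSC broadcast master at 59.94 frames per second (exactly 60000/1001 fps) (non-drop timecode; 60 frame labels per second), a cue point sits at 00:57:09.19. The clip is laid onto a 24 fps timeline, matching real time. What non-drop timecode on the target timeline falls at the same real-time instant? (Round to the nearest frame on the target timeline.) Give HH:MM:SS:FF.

Source frame index: (0×3600 + 57×60 + 9) × 60 + 19 = 205759.
Real time: 205759 / (60000/1001) = 205964759/60000 s.
Target frame: (205964759/60000) × (24) = 205964759/2500 ≈ 82385.904 → 82386.
At 24 labels/s: frame 82386 → 00:57:12:18.

00:57:12:18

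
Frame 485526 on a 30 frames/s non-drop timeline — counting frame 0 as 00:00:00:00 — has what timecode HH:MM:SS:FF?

485526 ÷ 30 = 16184 full seconds, remainder 6 frames.
16184 s = 4 h 29 min 44 s.
Timecode: 04:29:44:06.

04:29:44:06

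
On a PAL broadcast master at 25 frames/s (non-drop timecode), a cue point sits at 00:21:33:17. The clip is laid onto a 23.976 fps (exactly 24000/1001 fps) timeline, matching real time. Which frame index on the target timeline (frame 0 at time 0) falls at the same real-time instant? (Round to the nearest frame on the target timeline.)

Source frame index: (0×3600 + 21×60 + 33) × 25 + 17 = 32342.
Real time: 32342 / (25) = 32342/25 s.
Target frame: (32342/25) × (24000/1001) = 31048320/1001 ≈ 31017.303 → 31017.

frame 31017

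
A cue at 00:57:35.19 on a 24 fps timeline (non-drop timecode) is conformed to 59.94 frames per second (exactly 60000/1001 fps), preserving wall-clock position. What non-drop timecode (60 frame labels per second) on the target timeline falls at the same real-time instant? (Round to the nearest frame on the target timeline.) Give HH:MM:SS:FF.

Source frame index: (0×3600 + 57×60 + 35) × 24 + 19 = 82939.
Real time: 82939 / (24) = 82939/24 s.
Target frame: (82939/24) × (60000/1001) = 207347500/1001 ≈ 207140.360 → 207140.
At 60 labels/s: frame 207140 → 00:57:32:20.

00:57:32:20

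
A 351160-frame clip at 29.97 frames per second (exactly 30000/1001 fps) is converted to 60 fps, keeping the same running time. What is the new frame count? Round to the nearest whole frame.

Frames at target rate = 351160 × (60) / (30000/1001) = 17575558/25 ≈ 703022.320.
Nearest whole frame: 703022.

703022 frames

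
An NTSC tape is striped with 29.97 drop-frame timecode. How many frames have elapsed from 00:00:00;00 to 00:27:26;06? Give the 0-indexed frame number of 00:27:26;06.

Complete 10-minute blocks: 2, each 17982 frames → 35964.
Remaining 7 whole minutes in the current block: 1800 + 6 × 1798 = 12588 frames.
Within the current minute: 26 × 30 + 6 − 2 = 784 (labels ;00/;01 skipped at this minute). Total = 35964 + 12588 + 784 = 49336.

49336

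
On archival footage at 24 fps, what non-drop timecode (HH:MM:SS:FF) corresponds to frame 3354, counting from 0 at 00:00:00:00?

00:02:19:18

3354 ÷ 24 = 139 full seconds, remainder 18 frames.
139 s = 0 h 2 min 19 s.
Timecode: 00:02:19:18.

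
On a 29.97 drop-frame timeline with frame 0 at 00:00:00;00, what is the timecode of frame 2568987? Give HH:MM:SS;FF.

Each 10-minute DF block holds 10 × 60 × 30 − 9 × 2 = 17982 frames. 2568987 ÷ 17982 → 142 full blocks, remainder 15543.
Within the partial block the first minute is 1800 frames and each further minute 1798, so 8 further minute boundaries passed. Total skipped labels = 18 × 142 + 2 × 8 = 2572.
Non-drop label index = 2568987 + 2572 = 2571559; at 30 labels/s that is 23:48:38:19, i.e. DF 23:48:38;19.

23:48:38;19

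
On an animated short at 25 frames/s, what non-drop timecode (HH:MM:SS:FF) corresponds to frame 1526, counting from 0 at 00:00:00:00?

1526 ÷ 25 = 61 full seconds, remainder 1 frame.
61 s = 0 h 1 min 1 s.
Timecode: 00:01:01:01.

00:01:01:01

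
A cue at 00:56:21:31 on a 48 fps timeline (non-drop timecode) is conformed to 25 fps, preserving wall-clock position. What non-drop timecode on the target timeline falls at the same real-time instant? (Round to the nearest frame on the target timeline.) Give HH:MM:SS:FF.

Source frame index: (0×3600 + 56×60 + 21) × 48 + 31 = 162319.
Real time: 162319 / (48) = 162319/48 s.
Target frame: (162319/48) × (25) = 4057975/48 ≈ 84541.146 → 84541.
At 25 labels/s: frame 84541 → 00:56:21:16.

00:56:21:16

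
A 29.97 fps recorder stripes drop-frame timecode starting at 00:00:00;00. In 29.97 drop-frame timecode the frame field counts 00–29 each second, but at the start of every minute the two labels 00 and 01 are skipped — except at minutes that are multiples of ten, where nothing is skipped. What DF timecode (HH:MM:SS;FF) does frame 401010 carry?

03:43:00;12

Ten DF minutes hold 17982 frames, so frame 401010 lies in block 22 (frames 395604–413585) with 5406 frames into that block.
The block's first minute is 1800 frames and the rest 1798 each; 5406 frames reaches minute 3, so 22 × 18 + 3 × 2 = 402 labels have been skipped so far.
Adding those back, label number 401010 + 402 = 401412 at 30 labels/s is 13380 s + 12 f = 3 h 43 min 0 s frame 12, i.e. 03:43:00;12.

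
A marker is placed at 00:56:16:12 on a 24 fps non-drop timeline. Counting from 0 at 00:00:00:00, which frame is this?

Total seconds to the label: (0 × 3600 + 56 × 60 + 16) = 3376.
Frame index = 3376 × 24 + 12 = 81036.

frame 81036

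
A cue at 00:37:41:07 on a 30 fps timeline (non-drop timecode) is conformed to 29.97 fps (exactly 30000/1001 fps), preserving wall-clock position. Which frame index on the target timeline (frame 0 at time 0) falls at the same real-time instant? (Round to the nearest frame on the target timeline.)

frame 67769

Source frame index: (0×3600 + 37×60 + 41) × 30 + 7 = 67837.
Real time: 67837 / (30) = 67837/30 s.
Target frame: (67837/30) × (30000/1001) = 881000/13 ≈ 67769.231 → 67769.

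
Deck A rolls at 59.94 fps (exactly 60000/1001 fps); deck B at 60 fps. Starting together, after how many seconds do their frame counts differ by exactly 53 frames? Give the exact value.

The gap grows by |60 − 60000/1001| = 60/1001 frames per second.
Time for a 53-frame gap: 53 ÷ (60/1001) = 53053/60 s.

53053/60 seconds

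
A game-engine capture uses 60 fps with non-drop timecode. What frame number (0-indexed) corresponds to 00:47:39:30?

Total seconds to the label: (0 × 3600 + 47 × 60 + 39) = 2859.
Frame index = 2859 × 60 + 30 = 171570.

frame 171570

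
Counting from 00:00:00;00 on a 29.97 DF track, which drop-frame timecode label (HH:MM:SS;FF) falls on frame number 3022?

00:01:40;24

Ten DF minutes hold 17982 frames, so frame 3022 lies in block 0 (frames 0–17981) with 3022 frames into that block.
The block's first minute is 1800 frames and the rest 1798 each; 3022 frames reaches minute 1, so 0 × 18 + 1 × 2 = 2 labels have been skipped so far.
Adding those back, label number 3022 + 2 = 3024 at 30 labels/s is 100 s + 24 f = 0 h 1 min 40 s frame 24, i.e. 00:01:40;24.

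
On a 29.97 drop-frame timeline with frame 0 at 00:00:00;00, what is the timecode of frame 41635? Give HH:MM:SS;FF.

Each 10-minute DF block holds 10 × 60 × 30 − 9 × 2 = 17982 frames. 41635 ÷ 17982 → 2 full blocks, remainder 5671.
Within the partial block the first minute is 1800 frames and each further minute 1798, so 3 further minute boundaries passed. Total skipped labels = 18 × 2 + 2 × 3 = 42.
Non-drop label index = 41635 + 42 = 41677; at 30 labels/s that is 00:23:09:07, i.e. DF 00:23:09;07.

00:23:09;07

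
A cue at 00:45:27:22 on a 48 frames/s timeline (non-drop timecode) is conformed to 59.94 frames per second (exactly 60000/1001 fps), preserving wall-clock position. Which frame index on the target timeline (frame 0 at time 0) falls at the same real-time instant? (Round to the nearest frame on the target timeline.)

frame 163484

Source frame index: (0×3600 + 45×60 + 27) × 48 + 22 = 130918.
Real time: 130918 / (48) = 65459/24 s.
Target frame: (65459/24) × (60000/1001) = 163647500/1001 ≈ 163484.016 → 163484.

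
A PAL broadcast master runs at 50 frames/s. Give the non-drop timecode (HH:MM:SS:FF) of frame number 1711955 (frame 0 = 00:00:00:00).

09:30:39:05

1711955 ÷ 50 = 34239 full seconds, remainder 5 frames.
34239 s = 9 h 30 min 39 s.
Timecode: 09:30:39:05.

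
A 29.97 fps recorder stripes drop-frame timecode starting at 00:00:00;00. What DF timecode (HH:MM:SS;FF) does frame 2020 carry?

Each 10-minute DF block holds 10 × 60 × 30 − 9 × 2 = 17982 frames. 2020 ÷ 17982 → 0 full blocks, remainder 2020.
Within the partial block the first minute is 1800 frames and each further minute 1798, so 1 further minute boundary passed. Total skipped labels = 18 × 0 + 2 × 1 = 2.
Non-drop label index = 2020 + 2 = 2022; at 30 labels/s that is 00:01:07:12, i.e. DF 00:01:07;12.

00:01:07;12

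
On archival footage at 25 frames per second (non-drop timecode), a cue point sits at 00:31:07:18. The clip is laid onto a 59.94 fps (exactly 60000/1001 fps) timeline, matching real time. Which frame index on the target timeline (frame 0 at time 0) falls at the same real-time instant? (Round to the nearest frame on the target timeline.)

Source frame index: (0×3600 + 31×60 + 7) × 25 + 18 = 46693.
Real time: 46693 / (25) = 46693/25 s.
Target frame: (46693/25) × (60000/1001) = 112063200/1001 ≈ 111951.249 → 111951.

frame 111951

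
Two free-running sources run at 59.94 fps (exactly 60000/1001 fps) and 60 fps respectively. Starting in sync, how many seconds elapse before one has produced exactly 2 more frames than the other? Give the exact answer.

1001/30 seconds

The gap grows by |60 − 60000/1001| = 60/1001 frames per second.
Time for a 2-frame gap: 2 ÷ (60/1001) = 1001/30 s.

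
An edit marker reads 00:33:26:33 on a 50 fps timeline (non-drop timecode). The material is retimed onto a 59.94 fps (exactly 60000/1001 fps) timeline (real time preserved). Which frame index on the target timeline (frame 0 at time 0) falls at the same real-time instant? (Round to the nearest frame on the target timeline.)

Source frame index: (0×3600 + 33×60 + 26) × 50 + 33 = 100333.
Real time: 100333 / (50) = 100333/50 s.
Target frame: (100333/50) × (60000/1001) = 120399600/1001 ≈ 120279.321 → 120279.

frame 120279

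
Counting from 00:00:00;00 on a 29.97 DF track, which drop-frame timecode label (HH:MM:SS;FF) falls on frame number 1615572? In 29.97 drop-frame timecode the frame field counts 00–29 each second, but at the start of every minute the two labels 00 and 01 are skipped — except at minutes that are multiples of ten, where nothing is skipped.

Each 10-minute DF block holds 10 × 60 × 30 − 9 × 2 = 17982 frames. 1615572 ÷ 17982 → 89 full blocks, remainder 15174.
Within the partial block the first minute is 1800 frames and each further minute 1798, so 8 further minute boundaries passed. Total skipped labels = 18 × 89 + 2 × 8 = 1618.
Non-drop label index = 1615572 + 1618 = 1617190; at 30 labels/s that is 14:58:26:10, i.e. DF 14:58:26;10.

14:58:26;10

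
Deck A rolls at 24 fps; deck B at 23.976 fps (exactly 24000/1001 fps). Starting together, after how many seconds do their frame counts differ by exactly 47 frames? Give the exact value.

47047/24 seconds

The gap grows by |24000/1001 − 24| = 24/1001 frames per second.
Time for a 47-frame gap: 47 ÷ (24/1001) = 47047/24 s.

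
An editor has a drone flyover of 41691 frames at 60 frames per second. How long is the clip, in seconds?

Running time = 41691 / (60) = 694.85 s.

694.85 seconds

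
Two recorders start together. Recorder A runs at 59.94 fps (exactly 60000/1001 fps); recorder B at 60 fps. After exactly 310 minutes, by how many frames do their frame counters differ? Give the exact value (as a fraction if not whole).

310 min = 18600 s.
A emits 60000/1001 × 18600 = 1116000000/1001 frames; B emits 60 × 18600 = 1116000.
Difference = 1116000/1001 frames (≈ 1114.8851); B is ahead of A.

1116000/1001 frames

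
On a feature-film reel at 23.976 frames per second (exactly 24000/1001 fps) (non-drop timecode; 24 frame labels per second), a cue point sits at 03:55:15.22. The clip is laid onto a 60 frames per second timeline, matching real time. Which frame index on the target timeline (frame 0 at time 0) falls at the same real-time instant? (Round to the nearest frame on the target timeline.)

Source frame index: (3×3600 + 55×60 + 15) × 24 + 22 = 338782.
Real time: 338782 / (24000/1001) = 169560391/12000 s.
Target frame: (169560391/12000) × (60) = 169560391/200 ≈ 847801.955 → 847802.

frame 847802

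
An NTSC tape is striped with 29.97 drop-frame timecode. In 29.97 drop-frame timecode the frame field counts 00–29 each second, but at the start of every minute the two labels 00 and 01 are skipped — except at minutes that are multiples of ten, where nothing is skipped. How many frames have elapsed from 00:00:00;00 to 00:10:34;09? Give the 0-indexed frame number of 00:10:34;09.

Complete 10-minute blocks: 1, each 17982 frames → 17982.
Remaining 0 whole minutes in the current block: 0 frames.
Within the current minute: 34 × 30 + 9 = 1029. Total = 17982 + 0 + 1029 = 19011.

19011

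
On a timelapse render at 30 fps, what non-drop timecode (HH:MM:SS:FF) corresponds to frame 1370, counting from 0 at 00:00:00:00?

00:00:45:20

1370 ÷ 30 = 45 full seconds, remainder 20 frames.
45 s = 0 h 0 min 45 s.
Timecode: 00:00:45:20.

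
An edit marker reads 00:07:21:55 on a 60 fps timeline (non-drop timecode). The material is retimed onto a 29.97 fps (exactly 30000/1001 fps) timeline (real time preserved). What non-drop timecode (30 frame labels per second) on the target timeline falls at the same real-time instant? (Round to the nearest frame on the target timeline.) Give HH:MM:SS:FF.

Source frame index: (0×3600 + 7×60 + 21) × 60 + 55 = 26515.
Real time: 26515 / (60) = 5303/12 s.
Target frame: (5303/12) × (30000/1001) = 13257500/1001 ≈ 13244.256 → 13244.
At 30 labels/s: frame 13244 → 00:07:21:14.

00:07:21:14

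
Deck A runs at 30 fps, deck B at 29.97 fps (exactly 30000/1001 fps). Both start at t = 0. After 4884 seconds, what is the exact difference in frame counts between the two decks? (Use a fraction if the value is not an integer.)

A emits 30 × 4884 = 146520 frames; B emits 30000/1001 × 4884 = 13320000/91.
Difference = 13320/91 frames (≈ 146.3736); B is behind A.

13320/91 frames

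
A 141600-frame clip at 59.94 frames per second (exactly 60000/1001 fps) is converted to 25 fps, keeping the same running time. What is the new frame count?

59059 frames

Target frames = source frames × (target rate / source rate) = 141600 × (25)/(60000/1001) = 141600 × 1001/2400 = 59059.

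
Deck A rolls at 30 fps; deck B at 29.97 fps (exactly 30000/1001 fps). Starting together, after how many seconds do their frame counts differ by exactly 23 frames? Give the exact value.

The gap grows by |30000/1001 − 30| = 30/1001 frames per second.
Time for a 23-frame gap: 23 ÷ (30/1001) = 23023/30 s.

23023/30 seconds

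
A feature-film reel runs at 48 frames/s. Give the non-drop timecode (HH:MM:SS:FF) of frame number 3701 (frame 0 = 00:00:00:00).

00:01:17:05

3701 ÷ 48 = 77 full seconds, remainder 5 frames.
77 s = 0 h 1 min 17 s.
Timecode: 00:01:17:05.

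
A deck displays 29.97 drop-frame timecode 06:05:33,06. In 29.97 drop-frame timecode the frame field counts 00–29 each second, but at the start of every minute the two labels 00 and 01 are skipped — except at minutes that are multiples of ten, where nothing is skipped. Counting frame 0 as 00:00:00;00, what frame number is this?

Complete 10-minute blocks: 36, each 17982 frames → 647352.
Remaining 5 whole minutes in the current block: 1800 + 4 × 1798 = 8992 frames.
Within the current minute: 33 × 30 + 6 − 2 = 994 (labels ;00/;01 skipped at this minute). Total = 647352 + 8992 + 994 = 657338.

657338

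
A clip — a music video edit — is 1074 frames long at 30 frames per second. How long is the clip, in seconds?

Running time = 1074 / (30) = 35.8 s.

35.8 seconds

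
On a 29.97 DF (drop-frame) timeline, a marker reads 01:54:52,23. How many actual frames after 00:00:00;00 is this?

Complete 10-minute blocks: 11, each 17982 frames → 197802.
Remaining 4 whole minutes in the current block: 1800 + 3 × 1798 = 7194 frames.
Within the current minute: 52 × 30 + 23 − 2 = 1581 (labels ;00/;01 skipped at this minute). Total = 197802 + 7194 + 1581 = 206577.

206577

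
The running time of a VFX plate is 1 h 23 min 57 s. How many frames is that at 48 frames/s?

1 h 23 min 57 s = 5037 s.
Frames = 5037 × 48 = 241776.

241776 frames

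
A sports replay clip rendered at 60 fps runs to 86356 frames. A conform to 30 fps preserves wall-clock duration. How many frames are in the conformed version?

Target frames = source frames × (target rate / source rate) = 86356 × (30)/(60) = 86356 × 1/2 = 43178.

43178 frames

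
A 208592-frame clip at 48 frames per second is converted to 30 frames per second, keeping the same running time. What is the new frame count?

130370 frames

Target frames = source frames × (target rate / source rate) = 208592 × (30)/(48) = 208592 × 5/8 = 130370.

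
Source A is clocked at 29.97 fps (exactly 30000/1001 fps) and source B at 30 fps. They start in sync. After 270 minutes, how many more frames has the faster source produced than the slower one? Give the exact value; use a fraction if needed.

270 min = 16200 s.
A emits 30000/1001 × 16200 = 486000000/1001 frames; B emits 30 × 16200 = 486000.
Difference = 486000/1001 frames (≈ 485.5145); B is ahead of A.

486000/1001 frames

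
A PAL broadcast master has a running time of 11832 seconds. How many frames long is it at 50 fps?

Frames = 11832 × 50 = 591600.

591600 frames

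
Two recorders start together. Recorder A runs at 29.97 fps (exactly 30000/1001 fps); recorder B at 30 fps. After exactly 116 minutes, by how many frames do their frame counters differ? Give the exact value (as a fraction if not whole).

208800/1001 frames

116 min = 6960 s.
A emits 30000/1001 × 6960 = 208800000/1001 frames; B emits 30 × 6960 = 208800.
Difference = 208800/1001 frames (≈ 208.5914); B is ahead of A.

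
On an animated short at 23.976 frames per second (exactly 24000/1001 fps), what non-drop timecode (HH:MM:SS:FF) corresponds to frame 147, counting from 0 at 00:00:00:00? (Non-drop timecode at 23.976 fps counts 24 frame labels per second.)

147 ÷ 24 = 6 full seconds, remainder 3 frames.
6 s = 0 h 0 min 6 s.
Timecode: 00:00:06:03.

00:00:06:03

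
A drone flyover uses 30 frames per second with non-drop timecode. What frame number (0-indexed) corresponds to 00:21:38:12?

Total seconds to the label: (0 × 3600 + 21 × 60 + 38) = 1298.
Frame index = 1298 × 30 + 12 = 38952.

frame 38952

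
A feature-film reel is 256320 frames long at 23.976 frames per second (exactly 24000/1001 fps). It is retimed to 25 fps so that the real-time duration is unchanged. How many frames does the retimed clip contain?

267267 frames

Target frames = source frames × (target rate / source rate) = 256320 × (25)/(24000/1001) = 256320 × 1001/960 = 267267.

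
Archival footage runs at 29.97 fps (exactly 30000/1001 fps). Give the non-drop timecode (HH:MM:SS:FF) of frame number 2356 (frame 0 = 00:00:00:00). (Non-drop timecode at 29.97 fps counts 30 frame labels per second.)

00:01:18:16

2356 ÷ 30 = 78 full seconds, remainder 16 frames.
78 s = 0 h 1 min 18 s.
Timecode: 00:01:18:16.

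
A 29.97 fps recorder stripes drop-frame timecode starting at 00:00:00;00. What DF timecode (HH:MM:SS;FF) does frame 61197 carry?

Each 10-minute DF block holds 10 × 60 × 30 − 9 × 2 = 17982 frames. 61197 ÷ 17982 → 3 full blocks, remainder 7251.
Within the partial block the first minute is 1800 frames and each further minute 1798, so 4 further minute boundaries passed. Total skipped labels = 18 × 3 + 2 × 4 = 62.
Non-drop label index = 61197 + 62 = 61259; at 30 labels/s that is 00:34:01:29, i.e. DF 00:34:01;29.

00:34:01;29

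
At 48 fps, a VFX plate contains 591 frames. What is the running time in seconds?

12.3125 seconds

Running time = 591 / (48) = 12.3125 s.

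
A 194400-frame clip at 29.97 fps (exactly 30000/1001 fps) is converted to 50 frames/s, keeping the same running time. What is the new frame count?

324324 frames

Target frames = source frames × (target rate / source rate) = 194400 × (50)/(30000/1001) = 194400 × 1001/600 = 324324.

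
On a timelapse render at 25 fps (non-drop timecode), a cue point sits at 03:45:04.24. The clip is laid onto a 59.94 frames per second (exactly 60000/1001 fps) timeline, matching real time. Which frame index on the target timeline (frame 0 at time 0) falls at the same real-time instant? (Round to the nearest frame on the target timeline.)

Source frame index: (3×3600 + 45×60 + 4) × 25 + 24 = 337624.
Real time: 337624 / (25) = 337624/25 s.
Target frame: (337624/25) × (60000/1001) = 115756800/143 ≈ 809488.112 → 809488.

frame 809488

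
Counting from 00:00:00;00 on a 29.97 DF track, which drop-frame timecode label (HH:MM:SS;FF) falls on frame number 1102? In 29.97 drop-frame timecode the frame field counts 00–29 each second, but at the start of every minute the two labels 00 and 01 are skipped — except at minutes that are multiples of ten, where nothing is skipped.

Each 10-minute DF block holds 10 × 60 × 30 − 9 × 2 = 17982 frames. 1102 ÷ 17982 → 0 full blocks, remainder 1102.
Within the partial block the first minute is 1800 frames and each further minute 1798, so 0 further minute boundaries passed. Total skipped labels = 18 × 0 + 2 × 0 = 0.
Non-drop label index = 1102 + 0 = 1102; at 30 labels/s that is 00:00:36:22, i.e. DF 00:00:36;22.

00:00:36;22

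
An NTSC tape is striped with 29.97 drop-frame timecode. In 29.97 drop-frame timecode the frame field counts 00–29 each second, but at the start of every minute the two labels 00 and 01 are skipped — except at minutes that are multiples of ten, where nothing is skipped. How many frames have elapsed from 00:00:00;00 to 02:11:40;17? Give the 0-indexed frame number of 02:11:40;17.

236781

As if non-drop at 30 labels/s: (2 × 3600 + 11 × 60 + 40) × 30 + 17 = 237017.
Minute boundaries passed: 131; those not divisible by 10: 131 − 13 = 118; dropped labels = 2 × 118 = 236.
Actual frame index = 237017 − 236 = 236781.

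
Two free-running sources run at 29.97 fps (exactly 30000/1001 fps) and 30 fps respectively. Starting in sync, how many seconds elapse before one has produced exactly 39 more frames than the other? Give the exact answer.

The gap grows by |30 − 30000/1001| = 30/1001 frames per second.
Time for a 39-frame gap: 39 ÷ (30/1001) = 1301.3 s.

1301.3 seconds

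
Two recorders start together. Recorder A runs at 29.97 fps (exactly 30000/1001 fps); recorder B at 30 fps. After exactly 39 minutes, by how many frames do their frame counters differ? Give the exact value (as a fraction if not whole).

5400/77 frames

39 min = 2340 s.
A emits 30000/1001 × 2340 = 5400000/77 frames; B emits 30 × 2340 = 70200.
Difference = 5400/77 frames (≈ 70.1299); B is ahead of A.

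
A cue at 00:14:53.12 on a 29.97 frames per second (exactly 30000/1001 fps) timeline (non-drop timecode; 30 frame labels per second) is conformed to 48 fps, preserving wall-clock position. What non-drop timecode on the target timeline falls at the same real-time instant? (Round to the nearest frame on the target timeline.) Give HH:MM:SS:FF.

00:14:54:14

Source frame index: (0×3600 + 14×60 + 53) × 30 + 12 = 26802.
Real time: 26802 / (30000/1001) = 4471467/5000 s.
Target frame: (4471467/5000) × (48) = 26828802/625 ≈ 42926.083 → 42926.
At 48 labels/s: frame 42926 → 00:14:54:14.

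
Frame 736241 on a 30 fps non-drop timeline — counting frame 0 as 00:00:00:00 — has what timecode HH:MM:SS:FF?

06:49:01:11

736241 ÷ 30 = 24541 full seconds, remainder 11 frames.
24541 s = 6 h 49 min 1 s.
Timecode: 06:49:01:11.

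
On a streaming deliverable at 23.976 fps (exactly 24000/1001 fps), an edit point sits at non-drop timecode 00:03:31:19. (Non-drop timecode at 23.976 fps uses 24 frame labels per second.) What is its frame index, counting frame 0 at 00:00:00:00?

Total seconds to the label: (0 × 3600 + 3 × 60 + 31) = 211.
Frame index = 211 × 24 + 19 = 5083.

5083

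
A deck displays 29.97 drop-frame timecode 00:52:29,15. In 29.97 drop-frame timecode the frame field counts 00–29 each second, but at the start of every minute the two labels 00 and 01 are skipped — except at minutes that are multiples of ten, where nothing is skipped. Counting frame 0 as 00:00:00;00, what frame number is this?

As if non-drop at 30 labels/s: (0 × 3600 + 52 × 60 + 29) × 30 + 15 = 94485.
Minute boundaries passed: 52; those not divisible by 10: 52 − 5 = 47; dropped labels = 2 × 47 = 94.
Actual frame index = 94485 − 94 = 94391.

94391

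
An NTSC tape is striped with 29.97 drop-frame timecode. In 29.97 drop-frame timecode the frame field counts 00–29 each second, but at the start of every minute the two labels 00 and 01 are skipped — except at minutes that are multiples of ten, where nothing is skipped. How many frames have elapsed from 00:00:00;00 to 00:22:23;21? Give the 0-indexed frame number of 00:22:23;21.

As if non-drop at 30 labels/s: (0 × 3600 + 22 × 60 + 23) × 30 + 21 = 40311.
Minute boundaries passed: 22; those not divisible by 10: 22 − 2 = 20; dropped labels = 2 × 20 = 40.
Actual frame index = 40311 − 40 = 40271.

40271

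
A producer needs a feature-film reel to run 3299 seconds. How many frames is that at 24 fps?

79176 frames

Frames = 3299 × 24 = 79176.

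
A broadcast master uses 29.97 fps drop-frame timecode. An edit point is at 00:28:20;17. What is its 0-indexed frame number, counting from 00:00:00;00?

Complete 10-minute blocks: 2, each 17982 frames → 35964.
Remaining 8 whole minutes in the current block: 1800 + 7 × 1798 = 14386 frames.
Within the current minute: 20 × 30 + 17 − 2 = 615 (labels ;00/;01 skipped at this minute). Total = 35964 + 14386 + 615 = 50965.

50965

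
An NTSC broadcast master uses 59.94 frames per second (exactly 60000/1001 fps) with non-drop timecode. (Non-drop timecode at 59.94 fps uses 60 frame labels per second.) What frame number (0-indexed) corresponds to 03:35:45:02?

frame 776702

Total seconds to the label: (3 × 3600 + 35 × 60 + 45) = 12945.
Frame index = 12945 × 60 + 2 = 776702.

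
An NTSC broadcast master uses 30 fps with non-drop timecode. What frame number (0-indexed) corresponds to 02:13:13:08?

239798

Total seconds to the label: (2 × 3600 + 13 × 60 + 13) = 7993.
Frame index = 7993 × 30 + 8 = 239798.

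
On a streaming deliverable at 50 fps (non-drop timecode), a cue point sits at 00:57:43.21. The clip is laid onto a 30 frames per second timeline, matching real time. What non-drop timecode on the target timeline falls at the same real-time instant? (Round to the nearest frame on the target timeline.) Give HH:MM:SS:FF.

Source frame index: (0×3600 + 57×60 + 43) × 50 + 21 = 173171.
Real time: 173171 / (50) = 173171/50 s.
Target frame: (173171/50) × (30) = 519513/5 ≈ 103902.600 → 103903.
At 30 labels/s: frame 103903 → 00:57:43:13.

00:57:43:13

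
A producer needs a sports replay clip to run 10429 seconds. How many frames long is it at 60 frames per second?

Frames = 10429 × 60 = 625740.

625740 frames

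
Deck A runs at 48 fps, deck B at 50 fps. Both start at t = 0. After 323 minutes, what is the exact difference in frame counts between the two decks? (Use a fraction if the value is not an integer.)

38760 frames

323 min = 19380 s.
A emits 48 × 19380 = 930240 frames; B emits 50 × 19380 = 969000.
Difference = 38760 frames; B is ahead of A.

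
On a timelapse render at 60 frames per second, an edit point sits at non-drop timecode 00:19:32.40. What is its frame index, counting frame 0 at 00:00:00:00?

Total seconds to the label: (0 × 3600 + 19 × 60 + 32) = 1172.
Frame index = 1172 × 60 + 40 = 70360.

frame 70360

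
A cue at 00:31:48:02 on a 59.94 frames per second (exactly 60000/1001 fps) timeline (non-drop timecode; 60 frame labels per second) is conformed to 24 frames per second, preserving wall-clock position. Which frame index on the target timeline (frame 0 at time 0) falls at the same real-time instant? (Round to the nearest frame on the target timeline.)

frame 45839

Source frame index: (0×3600 + 31×60 + 48) × 60 + 2 = 114482.
Real time: 114482 / (60000/1001) = 57298241/30000 s.
Target frame: (57298241/30000) × (24) = 57298241/1250 ≈ 45838.593 → 45839.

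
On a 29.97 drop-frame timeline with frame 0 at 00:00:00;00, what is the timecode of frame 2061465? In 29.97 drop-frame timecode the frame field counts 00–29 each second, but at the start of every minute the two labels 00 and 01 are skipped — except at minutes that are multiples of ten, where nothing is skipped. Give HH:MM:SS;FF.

19:06:24;09

Each 10-minute DF block holds 10 × 60 × 30 − 9 × 2 = 17982 frames. 2061465 ÷ 17982 → 114 full blocks, remainder 11517.
Within the partial block the first minute is 1800 frames and each further minute 1798, so 6 further minute boundaries passed. Total skipped labels = 18 × 114 + 2 × 6 = 2064.
Non-drop label index = 2061465 + 2064 = 2063529; at 30 labels/s that is 19:06:24:09, i.e. DF 19:06:24;09.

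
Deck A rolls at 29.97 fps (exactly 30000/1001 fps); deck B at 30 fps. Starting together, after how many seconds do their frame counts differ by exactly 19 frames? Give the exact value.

19019/30 seconds

The gap grows by |30 − 30000/1001| = 30/1001 frames per second.
Time for a 19-frame gap: 19 ÷ (30/1001) = 19019/30 s.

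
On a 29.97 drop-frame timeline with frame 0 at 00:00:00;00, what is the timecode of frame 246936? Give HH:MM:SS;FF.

Each 10-minute DF block holds 10 × 60 × 30 − 9 × 2 = 17982 frames. 246936 ÷ 17982 → 13 full blocks, remainder 13170.
Within the partial block the first minute is 1800 frames and each further minute 1798, so 7 further minute boundaries passed. Total skipped labels = 18 × 13 + 2 × 7 = 248.
Non-drop label index = 246936 + 248 = 247184; at 30 labels/s that is 02:17:19:14, i.e. DF 02:17:19;14.

02:17:19;14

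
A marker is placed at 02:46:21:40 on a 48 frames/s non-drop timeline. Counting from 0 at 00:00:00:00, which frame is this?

Total seconds to the label: (2 × 3600 + 46 × 60 + 21) = 9981.
Frame index = 9981 × 48 + 40 = 479128.

frame 479128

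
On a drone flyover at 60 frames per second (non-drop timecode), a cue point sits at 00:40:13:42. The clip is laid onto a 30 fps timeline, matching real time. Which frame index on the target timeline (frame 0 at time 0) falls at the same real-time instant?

Source frame index: (0×3600 + 40×60 + 13) × 60 + 42 = 144822.
Real time: 144822 / (60) = 24137/10 s.
Target frame: (24137/10) × (30) = 72411.

frame 72411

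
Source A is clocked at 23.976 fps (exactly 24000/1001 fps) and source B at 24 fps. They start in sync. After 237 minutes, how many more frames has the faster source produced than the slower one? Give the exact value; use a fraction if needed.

237 min = 14220 s.
A emits 24000/1001 × 14220 = 341280000/1001 frames; B emits 24 × 14220 = 341280.
Difference = 341280/1001 frames (≈ 340.9391); B is ahead of A.

341280/1001 frames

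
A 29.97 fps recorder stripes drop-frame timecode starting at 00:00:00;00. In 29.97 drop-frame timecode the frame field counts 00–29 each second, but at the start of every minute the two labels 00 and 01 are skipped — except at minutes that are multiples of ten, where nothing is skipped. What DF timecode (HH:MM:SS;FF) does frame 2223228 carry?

Each 10-minute DF block holds 10 × 60 × 30 − 9 × 2 = 17982 frames. 2223228 ÷ 17982 → 123 full blocks, remainder 11442.
Within the partial block the first minute is 1800 frames and each further minute 1798, so 6 further minute boundaries passed. Total skipped labels = 18 × 123 + 2 × 6 = 2226.
Non-drop label index = 2223228 + 2226 = 2225454; at 30 labels/s that is 20:36:21:24, i.e. DF 20:36:21;24.

20:36:21;24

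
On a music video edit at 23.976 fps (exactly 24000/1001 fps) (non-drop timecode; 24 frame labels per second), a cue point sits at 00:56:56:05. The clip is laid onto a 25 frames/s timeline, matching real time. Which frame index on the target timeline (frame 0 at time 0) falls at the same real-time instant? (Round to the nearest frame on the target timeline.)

frame 85491

Source frame index: (0×3600 + 56×60 + 56) × 24 + 5 = 81989.
Real time: 81989 / (24000/1001) = 82070989/24000 s.
Target frame: (82070989/24000) × (25) = 82070989/960 ≈ 85490.614 → 85491.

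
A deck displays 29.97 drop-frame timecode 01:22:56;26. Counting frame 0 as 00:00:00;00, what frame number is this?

149158

Complete 10-minute blocks: 8, each 17982 frames → 143856.
Remaining 2 whole minutes in the current block: 1800 + 1 × 1798 = 3598 frames.
Within the current minute: 56 × 30 + 26 − 2 = 1704 (labels ;00/;01 skipped at this minute). Total = 143856 + 3598 + 1704 = 149158.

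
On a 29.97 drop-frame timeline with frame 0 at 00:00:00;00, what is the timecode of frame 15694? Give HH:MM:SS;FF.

00:08:43;20

Ten DF minutes hold 17982 frames, so frame 15694 lies in block 0 (frames 0–17981) with 15694 frames into that block.
The block's first minute is 1800 frames and the rest 1798 each; 15694 frames reaches minute 8, so 0 × 18 + 8 × 2 = 16 labels have been skipped so far.
Adding those back, label number 15694 + 16 = 15710 at 30 labels/s is 523 s + 20 f = 0 h 8 min 43 s frame 20, i.e. 00:08:43;20.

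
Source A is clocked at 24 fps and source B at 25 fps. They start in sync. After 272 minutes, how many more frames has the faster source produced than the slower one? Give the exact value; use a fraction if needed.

272 min = 16320 s.
A emits 24 × 16320 = 391680 frames; B emits 25 × 16320 = 408000.
Difference = 16320 frames; B is ahead of A.

16320 frames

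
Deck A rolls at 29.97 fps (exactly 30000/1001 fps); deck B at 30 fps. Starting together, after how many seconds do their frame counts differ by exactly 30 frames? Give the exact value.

1001 seconds

The gap grows by |30 − 30000/1001| = 30/1001 frames per second.
Time for a 30-frame gap: 30 ÷ (30/1001) = 1001 s.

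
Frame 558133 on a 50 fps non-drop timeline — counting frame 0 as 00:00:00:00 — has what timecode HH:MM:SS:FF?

558133 ÷ 50 = 11162 full seconds, remainder 33 frames.
11162 s = 3 h 6 min 2 s.
Timecode: 03:06:02:33.

03:06:02:33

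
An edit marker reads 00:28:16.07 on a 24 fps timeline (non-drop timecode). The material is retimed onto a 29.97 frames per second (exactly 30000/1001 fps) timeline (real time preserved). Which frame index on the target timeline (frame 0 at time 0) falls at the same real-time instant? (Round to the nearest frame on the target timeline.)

Source frame index: (0×3600 + 28×60 + 16) × 24 + 7 = 40711.
Real time: 40711 / (24) = 40711/24 s.
Target frame: (40711/24) × (30000/1001) = 4626250/91 ≈ 50837.912 → 50838.

frame 50838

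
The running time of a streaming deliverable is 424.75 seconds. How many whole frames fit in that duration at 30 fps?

12742 frames

Frames = 424.75 × 30 = 25485/2 ≈ 12742.5000.
Complete frames: 12742.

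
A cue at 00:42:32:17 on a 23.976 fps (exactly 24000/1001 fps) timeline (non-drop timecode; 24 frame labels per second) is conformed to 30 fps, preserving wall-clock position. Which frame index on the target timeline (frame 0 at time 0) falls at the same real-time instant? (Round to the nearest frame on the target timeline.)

Source frame index: (0×3600 + 42×60 + 32) × 24 + 17 = 61265.
Real time: 61265 / (24000/1001) = 12265253/4800 s.
Target frame: (12265253/4800) × (30) = 12265253/160 ≈ 76657.831 → 76658.

frame 76658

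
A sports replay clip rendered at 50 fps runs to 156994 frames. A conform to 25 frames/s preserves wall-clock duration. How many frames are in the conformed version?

Target frames = source frames × (target rate / source rate) = 156994 × (25)/(50) = 156994 × 1/2 = 78497.

78497 frames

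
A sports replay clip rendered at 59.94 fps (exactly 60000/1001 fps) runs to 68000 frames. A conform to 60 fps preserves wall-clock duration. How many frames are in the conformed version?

Target frames = source frames × (target rate / source rate) = 68000 × (60)/(60000/1001) = 68000 × 1001/1000 = 68068.

68068 frames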